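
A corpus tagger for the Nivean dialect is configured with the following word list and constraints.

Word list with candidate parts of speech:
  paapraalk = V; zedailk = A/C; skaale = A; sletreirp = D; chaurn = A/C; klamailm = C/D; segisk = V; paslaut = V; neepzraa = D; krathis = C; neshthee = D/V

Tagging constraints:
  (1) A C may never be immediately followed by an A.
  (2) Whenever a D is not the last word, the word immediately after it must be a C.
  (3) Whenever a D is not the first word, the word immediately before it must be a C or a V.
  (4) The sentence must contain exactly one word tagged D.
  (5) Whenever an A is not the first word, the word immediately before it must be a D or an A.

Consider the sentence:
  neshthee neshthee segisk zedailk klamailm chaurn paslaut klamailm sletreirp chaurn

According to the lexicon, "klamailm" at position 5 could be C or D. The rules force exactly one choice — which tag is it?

C

Candidates per position — 1:neshthee {D,V}; 2:neshthee {D,V}; 3:segisk {V}; 4:zedailk {A,C}; 5:klamailm {C,D}; 6:chaurn {A,C}; 7:paslaut {V}; 8:klamailm {C,D}; 9:sletreirp {D}; 10:chaurn {A,C}.
Position 1: tagging it D would leave rule 2 unsatisfiable, so it must be V.
Position 2: tagging it D would leave rule 2 unsatisfiable, so it must be V.
Position 4: tagging it A would leave rule 5 unsatisfiable, so it must be C.
Position 5: tagging it D would leave rule 4 unsatisfiable, so it must be C.
Position 6: tagging it A would leave rule 1 unsatisfiable, so it must be C.
Position 8: tagging it D would leave rule 2 unsatisfiable, so it must be C.
Position 10: tagging it A would leave rule 2 unsatisfiable, so it must be C.
The only consistent sequence is: V V V C C C V C D C.
Checking: rule 1 holds; rule 2 holds; rule 3 holds; rule 4 holds; rule 5 holds.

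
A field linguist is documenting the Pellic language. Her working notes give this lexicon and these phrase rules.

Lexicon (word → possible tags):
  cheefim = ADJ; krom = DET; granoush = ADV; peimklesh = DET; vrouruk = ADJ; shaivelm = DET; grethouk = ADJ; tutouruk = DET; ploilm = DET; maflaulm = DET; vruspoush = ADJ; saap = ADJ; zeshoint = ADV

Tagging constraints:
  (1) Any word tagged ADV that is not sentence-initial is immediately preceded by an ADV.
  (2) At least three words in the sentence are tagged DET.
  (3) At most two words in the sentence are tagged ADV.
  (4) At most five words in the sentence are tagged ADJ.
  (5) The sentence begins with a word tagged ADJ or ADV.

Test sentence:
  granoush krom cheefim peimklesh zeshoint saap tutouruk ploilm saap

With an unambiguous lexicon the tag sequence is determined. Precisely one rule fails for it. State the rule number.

1

Fixed tagging: ADV DET ADJ DET ADV ADJ DET DET ADJ.
Rule check: R1 fails, R2 ok, R3 ok, R4 ok, R5 ok.
Only rule 1 fails.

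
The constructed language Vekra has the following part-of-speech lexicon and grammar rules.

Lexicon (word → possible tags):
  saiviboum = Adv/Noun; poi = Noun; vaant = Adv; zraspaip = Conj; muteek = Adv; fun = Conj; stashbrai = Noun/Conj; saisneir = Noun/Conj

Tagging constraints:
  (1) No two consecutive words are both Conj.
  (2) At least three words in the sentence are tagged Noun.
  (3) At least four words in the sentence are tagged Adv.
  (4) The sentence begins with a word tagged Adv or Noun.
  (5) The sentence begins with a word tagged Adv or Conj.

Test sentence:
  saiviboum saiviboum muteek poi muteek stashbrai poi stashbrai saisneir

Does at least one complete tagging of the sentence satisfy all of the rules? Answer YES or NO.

Candidates per position — 1:saiviboum {Adv,Noun}; 2:saiviboum {Adv,Noun}; 3:muteek {Adv}; 4:poi {Noun}; 5:muteek {Adv}; 6:stashbrai {Noun,Conj}; 7:poi {Noun}; 8:stashbrai {Noun,Conj}; 9:saisneir {Noun,Conj}.
One satisfying assignment: Adv Adv Adv Noun Adv Conj Noun Conj Noun.
Check: rule 1 ok; rule 2 ok; rule 3 ok; rule 4 ok; rule 5 ok.

YES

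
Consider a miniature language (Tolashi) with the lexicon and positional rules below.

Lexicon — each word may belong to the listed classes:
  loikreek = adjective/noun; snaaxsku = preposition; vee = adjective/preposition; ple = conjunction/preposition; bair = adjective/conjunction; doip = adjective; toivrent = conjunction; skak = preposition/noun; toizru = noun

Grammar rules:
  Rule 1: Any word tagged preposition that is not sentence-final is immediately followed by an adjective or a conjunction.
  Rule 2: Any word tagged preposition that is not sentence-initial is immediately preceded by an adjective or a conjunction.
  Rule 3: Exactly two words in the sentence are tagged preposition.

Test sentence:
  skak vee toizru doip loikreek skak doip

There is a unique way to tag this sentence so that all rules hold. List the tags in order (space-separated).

preposition adjective noun adjective adjective preposition adjective

Candidates per position — 1:skak {preposition,noun}; 2:vee {adjective,preposition}; 3:toizru {noun}; 4:doip {adjective}; 5:loikreek {adjective,noun}; 6:skak {preposition,noun}; 7:doip {adjective}.
Position 2: tagging it preposition would leave rule 1 unsatisfiable, so it must be adjective.
Position 6: tagging it noun would leave rule 3 unsatisfiable, so it must be preposition.
Position 1: tagging it noun would leave rule 3 unsatisfiable, so it must be preposition.
Position 5: tagging it noun would leave rule 2 unsatisfiable, so it must be adjective.
So the tagging must be: preposition adjective noun adjective adjective preposition adjective.
Check: rule 1 holds; rule 2 holds; rule 3 holds.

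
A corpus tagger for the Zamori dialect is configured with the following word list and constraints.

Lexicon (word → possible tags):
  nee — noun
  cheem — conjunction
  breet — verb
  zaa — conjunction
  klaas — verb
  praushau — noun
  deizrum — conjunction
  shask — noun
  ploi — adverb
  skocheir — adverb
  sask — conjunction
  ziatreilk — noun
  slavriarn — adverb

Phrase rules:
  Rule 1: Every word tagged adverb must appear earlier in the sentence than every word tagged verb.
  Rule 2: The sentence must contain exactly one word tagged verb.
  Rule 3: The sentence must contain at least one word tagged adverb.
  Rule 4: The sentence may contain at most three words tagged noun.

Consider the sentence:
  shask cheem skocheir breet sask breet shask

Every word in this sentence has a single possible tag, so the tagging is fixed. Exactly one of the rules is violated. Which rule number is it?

Fixed tagging: noun conjunction adverb verb conjunction verb noun.
Rule check: R1 ok, R2 fails, R3 ok, R4 ok.
Only rule 2 fails.

2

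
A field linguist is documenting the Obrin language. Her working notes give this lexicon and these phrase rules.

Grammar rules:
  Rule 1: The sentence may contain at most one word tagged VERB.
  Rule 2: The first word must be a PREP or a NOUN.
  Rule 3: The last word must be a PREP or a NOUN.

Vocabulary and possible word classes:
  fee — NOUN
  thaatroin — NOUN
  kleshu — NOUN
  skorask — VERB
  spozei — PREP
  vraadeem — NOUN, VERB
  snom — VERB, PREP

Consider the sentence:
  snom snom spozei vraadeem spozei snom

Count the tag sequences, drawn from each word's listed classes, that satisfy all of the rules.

Candidates per position — 1:snom {VERB,PREP}; 2:snom {VERB,PREP}; 3:spozei {PREP}; 4:vraadeem {NOUN,VERB}; 5:spozei {PREP}; 6:snom {VERB,PREP}.
There are 16 candidate sequences in total.
The sequences that satisfy every rule: PREP VERB PREP NOUN PREP PREP; PREP PREP PREP NOUN PREP PREP; PREP PREP PREP VERB PREP PREP.
Count = 3.

3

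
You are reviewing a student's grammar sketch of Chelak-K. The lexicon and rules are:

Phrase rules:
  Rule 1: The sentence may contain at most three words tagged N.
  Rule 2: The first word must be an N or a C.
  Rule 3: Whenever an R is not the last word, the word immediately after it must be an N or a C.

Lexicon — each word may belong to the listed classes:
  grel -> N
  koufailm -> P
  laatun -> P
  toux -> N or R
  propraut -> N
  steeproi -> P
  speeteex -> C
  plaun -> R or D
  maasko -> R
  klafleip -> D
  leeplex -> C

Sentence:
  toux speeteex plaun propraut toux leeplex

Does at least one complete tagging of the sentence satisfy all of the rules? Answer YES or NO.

Candidates per position — 1:toux {N,R}; 2:speeteex {C}; 3:plaun {R,D}; 4:propraut {N}; 5:toux {N,R}; 6:leeplex {C}.
One satisfying assignment: N C D N N C.
Check: rule 1 satisfied; rule 2 satisfied; rule 3 satisfied.

YES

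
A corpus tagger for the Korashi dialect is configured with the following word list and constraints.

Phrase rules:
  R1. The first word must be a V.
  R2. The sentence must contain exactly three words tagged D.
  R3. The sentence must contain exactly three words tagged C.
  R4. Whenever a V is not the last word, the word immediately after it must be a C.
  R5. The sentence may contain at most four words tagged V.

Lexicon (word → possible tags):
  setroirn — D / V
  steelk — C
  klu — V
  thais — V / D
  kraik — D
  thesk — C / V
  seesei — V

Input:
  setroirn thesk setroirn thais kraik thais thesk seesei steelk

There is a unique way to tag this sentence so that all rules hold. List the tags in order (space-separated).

V C D D D V C V C

Candidates per position — 1:setroirn {D,V}; 2:thesk {C,V}; 3:setroirn {D,V}; 4:thais {V,D}; 5:kraik {D}; 6:thais {V,D}; 7:thesk {C,V}; 8:seesei {V}; 9:steelk {C}.
Position 1: D is ruled out by rule 1; that leaves V.
Position 2: V is ruled out by rule 3; that leaves C.
Position 3: V is ruled out by rule 4; that leaves D.
Position 4: V is ruled out by rule 4; that leaves D.
Position 6: D is ruled out by rule 2; that leaves V.
Position 7: V is ruled out by rule 3; that leaves C.
That leaves exactly one tagging: V C D D D V C V C.
Rule-by-rule: rule 1 ok; rule 2 ok; rule 3 ok; rule 4 ok; rule 5 ok.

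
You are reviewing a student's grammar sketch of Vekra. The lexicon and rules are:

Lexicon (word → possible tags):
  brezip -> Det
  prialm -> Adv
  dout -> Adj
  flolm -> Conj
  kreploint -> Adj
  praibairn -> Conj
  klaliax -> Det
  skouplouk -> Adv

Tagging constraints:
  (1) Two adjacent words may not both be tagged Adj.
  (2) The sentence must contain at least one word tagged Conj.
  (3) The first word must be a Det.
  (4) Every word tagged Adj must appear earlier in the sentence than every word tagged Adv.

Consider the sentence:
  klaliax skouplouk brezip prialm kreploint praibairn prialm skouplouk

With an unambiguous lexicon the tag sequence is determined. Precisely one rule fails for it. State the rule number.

Fixed tagging: Det Adv Det Adv Adj Conj Adv Adv.
Rule check: R1 ✓, R2 ✓, R3 ✓, R4 ✗.
Only rule 4 fails.

4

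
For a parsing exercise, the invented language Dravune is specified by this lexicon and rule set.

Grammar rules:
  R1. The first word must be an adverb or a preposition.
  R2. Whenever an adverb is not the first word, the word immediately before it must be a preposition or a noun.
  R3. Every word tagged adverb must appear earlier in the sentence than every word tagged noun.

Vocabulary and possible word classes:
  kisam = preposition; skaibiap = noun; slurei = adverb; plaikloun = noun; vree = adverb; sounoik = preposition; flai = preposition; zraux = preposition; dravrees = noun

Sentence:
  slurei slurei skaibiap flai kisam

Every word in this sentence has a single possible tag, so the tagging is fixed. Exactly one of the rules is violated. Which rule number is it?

Fixed tagging: adverb adverb noun preposition preposition.
Applying the rules: R1 ok, R2 fails, R3 ok.
Only rule 2 fails.

2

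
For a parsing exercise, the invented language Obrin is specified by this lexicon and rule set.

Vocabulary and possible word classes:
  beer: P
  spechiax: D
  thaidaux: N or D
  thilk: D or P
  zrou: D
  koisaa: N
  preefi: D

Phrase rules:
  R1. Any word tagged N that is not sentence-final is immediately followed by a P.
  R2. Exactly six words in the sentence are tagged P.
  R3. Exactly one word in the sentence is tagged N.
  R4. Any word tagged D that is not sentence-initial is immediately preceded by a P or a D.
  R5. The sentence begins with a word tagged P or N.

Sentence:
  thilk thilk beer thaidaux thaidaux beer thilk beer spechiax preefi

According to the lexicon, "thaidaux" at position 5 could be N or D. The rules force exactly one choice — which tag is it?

Candidates per position — 1:thilk {D,P}; 2:thilk {D,P}; 3:beer {P}; 4:thaidaux {N,D}; 5:thaidaux {N,D}; 6:beer {P}; 7:thilk {D,P}; 8:beer {P}; 9:spechiax {D}; 10:preefi {D}.
Position 1: tagging it D would leave rule 2 unsatisfiable, so it must be P.
Position 2: tagging it D would leave rule 2 unsatisfiable, so it must be P.
Position 4: tagging it N would leave rule 1 unsatisfiable, so it must be D.
Position 5: tagging it D would leave rule 3 unsatisfiable, so it must be N.
Position 7: tagging it D would leave rule 2 unsatisfiable, so it must be P.
So the tagging must be: P P P D N P P P D D.
Rule-by-rule: rule 1 ok; rule 2 ok; rule 3 ok; rule 4 ok; rule 5 ok.

N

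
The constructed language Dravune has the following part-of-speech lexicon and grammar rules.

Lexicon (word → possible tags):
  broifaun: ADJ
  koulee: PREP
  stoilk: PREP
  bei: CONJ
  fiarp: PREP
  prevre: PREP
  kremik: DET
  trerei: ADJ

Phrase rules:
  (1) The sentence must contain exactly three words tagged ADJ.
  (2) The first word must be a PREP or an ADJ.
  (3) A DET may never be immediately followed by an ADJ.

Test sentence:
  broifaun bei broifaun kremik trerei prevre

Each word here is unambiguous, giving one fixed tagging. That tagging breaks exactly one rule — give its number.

3

Fixed tagging: ADJ CONJ ADJ DET ADJ PREP.
Checking each rule: R1 pass, R2 pass, R3 fail.
Only rule 3 fails.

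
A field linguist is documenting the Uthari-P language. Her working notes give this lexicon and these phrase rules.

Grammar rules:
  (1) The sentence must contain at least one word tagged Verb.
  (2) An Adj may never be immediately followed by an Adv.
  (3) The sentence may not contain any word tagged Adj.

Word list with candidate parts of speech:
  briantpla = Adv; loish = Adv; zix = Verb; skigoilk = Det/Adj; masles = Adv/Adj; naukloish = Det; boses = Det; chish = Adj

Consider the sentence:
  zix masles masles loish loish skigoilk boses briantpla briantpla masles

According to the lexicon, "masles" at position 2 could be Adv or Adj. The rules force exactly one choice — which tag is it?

Candidates per position — 1:zix {Verb}; 2:masles {Adv,Adj}; 3:masles {Adv,Adj}; 4:loish {Adv}; 5:loish {Adv}; 6:skigoilk {Det,Adj}; 7:boses {Det}; 8:briantpla {Adv}; 9:briantpla {Adv}; 10:masles {Adv,Adj}.
Position 2: tagging it Adj would leave rule 2 unsatisfiable, so it must be Adv.
Position 3: tagging it Adj would leave rule 2 unsatisfiable, so it must be Adv.
Position 6: tagging it Adj would leave rule 3 unsatisfiable, so it must be Det.
Position 10: tagging it Adj would leave rule 3 unsatisfiable, so it must be Adv.
The unique satisfying tagging is: Verb Adv Adv Adv Adv Det Det Adv Adv Adv.
Checking: rule 1 satisfied; rule 2 satisfied; rule 3 satisfied.

Adv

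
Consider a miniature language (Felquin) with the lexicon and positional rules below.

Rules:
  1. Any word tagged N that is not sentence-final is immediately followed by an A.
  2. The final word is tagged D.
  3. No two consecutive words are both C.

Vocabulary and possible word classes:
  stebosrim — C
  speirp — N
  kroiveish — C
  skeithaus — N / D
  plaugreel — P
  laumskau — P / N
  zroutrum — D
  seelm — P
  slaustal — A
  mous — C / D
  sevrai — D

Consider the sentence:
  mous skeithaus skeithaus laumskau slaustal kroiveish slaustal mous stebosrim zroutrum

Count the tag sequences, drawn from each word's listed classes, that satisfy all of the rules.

4

Candidates per position — 1:mous {C,D}; 2:skeithaus {N,D}; 3:skeithaus {N,D}; 4:laumskau {P,N}; 5:slaustal {A}; 6:kroiveish {C}; 7:slaustal {A}; 8:mous {C,D}; 9:stebosrim {C}; 10:zroutrum {D}.
There are 32 candidate sequences in total.
The sequences that satisfy every rule: C D D P A C A D C D; C D D N A C A D C D; D D D P A C A D C D; D D D N A C A D C D.
Count = 4.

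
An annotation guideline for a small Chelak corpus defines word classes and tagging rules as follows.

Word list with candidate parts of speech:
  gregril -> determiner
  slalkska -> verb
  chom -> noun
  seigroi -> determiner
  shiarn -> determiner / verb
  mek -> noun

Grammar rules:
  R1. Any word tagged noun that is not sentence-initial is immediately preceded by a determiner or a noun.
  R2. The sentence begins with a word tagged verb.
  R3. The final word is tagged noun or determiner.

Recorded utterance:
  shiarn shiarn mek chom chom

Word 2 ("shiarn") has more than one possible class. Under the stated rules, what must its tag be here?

determiner

Candidates per position — 1:shiarn {determiner,verb}; 2:shiarn {determiner,verb}; 3:mek {noun}; 4:chom {noun}; 5:chom {noun}.
Word 1 cannot be determiner — rule 2 would then fail for every completion. It is verb.
Word 2 cannot be verb — rule 1 would then fail for every completion. It is determiner.
The unique satisfying tagging is: verb determiner noun noun noun.
Rule-by-rule: rule 1 holds; rule 2 holds; rule 3 holds.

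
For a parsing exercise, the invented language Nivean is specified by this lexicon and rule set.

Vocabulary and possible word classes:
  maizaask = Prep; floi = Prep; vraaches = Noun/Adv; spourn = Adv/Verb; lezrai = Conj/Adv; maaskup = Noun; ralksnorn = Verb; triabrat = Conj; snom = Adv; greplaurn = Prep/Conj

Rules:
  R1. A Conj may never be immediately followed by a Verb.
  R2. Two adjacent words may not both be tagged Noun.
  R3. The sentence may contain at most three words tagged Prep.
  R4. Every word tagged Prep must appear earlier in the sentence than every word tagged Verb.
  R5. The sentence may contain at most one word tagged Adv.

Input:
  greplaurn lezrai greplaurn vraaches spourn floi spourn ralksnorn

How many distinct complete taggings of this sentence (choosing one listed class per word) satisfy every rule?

4

Candidates per position — 1:greplaurn {Prep,Conj}; 2:lezrai {Conj,Adv}; 3:greplaurn {Prep,Conj}; 4:vraaches {Noun,Adv}; 5:spourn {Adv,Verb}; 6:floi {Prep}; 7:spourn {Adv,Verb}; 8:ralksnorn {Verb}.
There are 64 candidate sequences in total.
The sequences that satisfy every rule: Prep Conj Prep Noun Adv Prep Verb Verb; Prep Conj Conj Noun Adv Prep Verb Verb; Conj Conj Prep Noun Adv Prep Verb Verb; Conj Conj Conj Noun Adv Prep Verb Verb.
Count = 4.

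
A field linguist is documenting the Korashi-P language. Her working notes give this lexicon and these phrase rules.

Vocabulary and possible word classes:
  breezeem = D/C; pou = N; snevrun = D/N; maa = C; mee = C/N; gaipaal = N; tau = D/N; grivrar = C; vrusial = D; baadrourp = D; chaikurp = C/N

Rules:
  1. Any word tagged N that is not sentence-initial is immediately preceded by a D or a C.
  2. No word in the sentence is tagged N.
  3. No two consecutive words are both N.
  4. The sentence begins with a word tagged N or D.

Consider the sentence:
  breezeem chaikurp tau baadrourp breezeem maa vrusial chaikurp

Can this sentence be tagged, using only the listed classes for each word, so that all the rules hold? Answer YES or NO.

YES

Candidates per position — 1:breezeem {D,C}; 2:chaikurp {C,N}; 3:tau {D,N}; 4:baadrourp {D}; 5:breezeem {D,C}; 6:maa {C}; 7:vrusial {D}; 8:chaikurp {C,N}.
One satisfying assignment: D C D D C C D C.
Checking: rule 1 holds; rule 2 holds; rule 3 holds; rule 4 holds.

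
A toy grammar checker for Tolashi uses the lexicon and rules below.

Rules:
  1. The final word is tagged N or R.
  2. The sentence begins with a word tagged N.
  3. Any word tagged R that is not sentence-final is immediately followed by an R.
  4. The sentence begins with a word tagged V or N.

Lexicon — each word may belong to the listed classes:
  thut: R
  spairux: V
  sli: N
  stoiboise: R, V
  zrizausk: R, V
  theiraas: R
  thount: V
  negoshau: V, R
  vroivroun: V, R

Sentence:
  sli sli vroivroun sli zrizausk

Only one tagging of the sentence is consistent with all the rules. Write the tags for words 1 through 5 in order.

Candidates per position — 1:sli {N}; 2:sli {N}; 3:vroivroun {V,R}; 4:sli {N}; 5:zrizausk {R,V}.
At position 3, choosing R makes rule 3 impossible to satisfy; hence V.
At position 5, choosing V makes rule 1 impossible to satisfy; hence R.
The unique satisfying tagging is: N N V N R.
Checking: rule 1 ok; rule 2 ok; rule 3 ok; rule 4 ok.

N N V N R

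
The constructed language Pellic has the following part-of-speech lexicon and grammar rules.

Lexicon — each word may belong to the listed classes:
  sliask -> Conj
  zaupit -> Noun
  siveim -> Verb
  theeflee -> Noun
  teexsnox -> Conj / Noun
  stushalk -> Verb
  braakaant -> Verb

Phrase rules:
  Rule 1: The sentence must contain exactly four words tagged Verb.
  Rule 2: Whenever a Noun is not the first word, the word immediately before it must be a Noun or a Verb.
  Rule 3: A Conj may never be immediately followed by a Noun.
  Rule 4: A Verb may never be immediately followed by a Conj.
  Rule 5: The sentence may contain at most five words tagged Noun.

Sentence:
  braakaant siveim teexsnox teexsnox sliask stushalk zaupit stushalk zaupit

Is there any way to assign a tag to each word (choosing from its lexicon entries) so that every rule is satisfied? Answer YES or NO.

Candidates per position — 1:braakaant {Verb}; 2:siveim {Verb}; 3:teexsnox {Conj,Noun}; 4:teexsnox {Conj,Noun}; 5:sliask {Conj}; 6:stushalk {Verb}; 7:zaupit {Noun}; 8:stushalk {Verb}; 9:zaupit {Noun}.
One satisfying assignment: Verb Verb Noun Conj Conj Verb Noun Verb Noun.
Checking: rule 1 satisfied; rule 2 satisfied; rule 3 satisfied; rule 4 satisfied; rule 5 satisfied.

YES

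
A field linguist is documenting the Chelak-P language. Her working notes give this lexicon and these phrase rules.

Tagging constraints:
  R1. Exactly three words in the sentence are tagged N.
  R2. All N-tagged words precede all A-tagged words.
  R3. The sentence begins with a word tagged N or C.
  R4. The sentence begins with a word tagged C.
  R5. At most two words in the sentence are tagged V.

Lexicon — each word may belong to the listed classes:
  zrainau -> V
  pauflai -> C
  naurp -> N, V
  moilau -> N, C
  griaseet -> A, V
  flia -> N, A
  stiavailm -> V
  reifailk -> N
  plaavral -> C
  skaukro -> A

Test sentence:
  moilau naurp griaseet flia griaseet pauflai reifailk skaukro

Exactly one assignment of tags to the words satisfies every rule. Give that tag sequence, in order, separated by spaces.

Candidates per position — 1:moilau {N,C}; 2:naurp {N,V}; 3:griaseet {A,V}; 4:flia {N,A}; 5:griaseet {A,V}; 6:pauflai {C}; 7:reifailk {N}; 8:skaukro {A}.
Position 1: tagging it N would leave rule 4 unsatisfiable, so it must be C.
Position 2: tagging it V would leave rule 1 unsatisfiable, so it must be N.
Position 3: tagging it A would leave rule 2 unsatisfiable, so it must be V.
Position 4: tagging it A would leave rule 1 unsatisfiable, so it must be N.
Position 5: tagging it A would leave rule 2 unsatisfiable, so it must be V.
That leaves exactly one tagging: C N V N V C N A.
Verifying each rule — rule 1 ✓; rule 2 ✓; rule 3 ✓; rule 4 ✓; rule 5 ✓.

C N V N V C N A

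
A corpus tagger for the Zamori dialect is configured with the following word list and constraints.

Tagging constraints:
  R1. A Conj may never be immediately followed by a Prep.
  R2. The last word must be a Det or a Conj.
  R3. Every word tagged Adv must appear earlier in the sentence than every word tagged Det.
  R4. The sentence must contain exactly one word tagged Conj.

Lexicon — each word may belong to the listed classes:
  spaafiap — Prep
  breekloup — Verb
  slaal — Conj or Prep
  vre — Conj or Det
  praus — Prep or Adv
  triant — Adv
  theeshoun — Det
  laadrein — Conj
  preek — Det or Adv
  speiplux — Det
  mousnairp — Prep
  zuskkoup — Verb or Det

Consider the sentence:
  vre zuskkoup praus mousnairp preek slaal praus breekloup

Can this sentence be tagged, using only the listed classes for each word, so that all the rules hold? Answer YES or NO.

Candidates per position — 1:vre {Conj,Det}; 2:zuskkoup {Verb,Det}; 3:praus {Prep,Adv}; 4:mousnairp {Prep}; 5:preek {Det,Adv}; 6:slaal {Conj,Prep}; 7:praus {Prep,Adv}; 8:breekloup {Verb}.
Rule 2 cannot be satisfied by any choice of tags from the lexicon.
So there is no consistent tagging.

NO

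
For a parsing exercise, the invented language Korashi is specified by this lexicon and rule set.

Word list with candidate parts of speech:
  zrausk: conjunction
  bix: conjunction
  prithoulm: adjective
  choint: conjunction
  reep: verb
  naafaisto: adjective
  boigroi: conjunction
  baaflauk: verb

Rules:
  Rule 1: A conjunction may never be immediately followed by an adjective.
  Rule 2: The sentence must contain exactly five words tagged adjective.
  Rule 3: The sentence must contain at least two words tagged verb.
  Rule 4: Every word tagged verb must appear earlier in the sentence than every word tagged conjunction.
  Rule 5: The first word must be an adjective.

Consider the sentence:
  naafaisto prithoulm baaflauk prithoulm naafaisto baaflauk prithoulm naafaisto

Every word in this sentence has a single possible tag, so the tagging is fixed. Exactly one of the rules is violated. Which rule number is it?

2

Fixed tagging: adjective adjective verb adjective adjective verb adjective adjective.
Applying the rules: R1 pass, R2 fail, R3 pass, R4 pass, R5 pass.
Only rule 2 fails.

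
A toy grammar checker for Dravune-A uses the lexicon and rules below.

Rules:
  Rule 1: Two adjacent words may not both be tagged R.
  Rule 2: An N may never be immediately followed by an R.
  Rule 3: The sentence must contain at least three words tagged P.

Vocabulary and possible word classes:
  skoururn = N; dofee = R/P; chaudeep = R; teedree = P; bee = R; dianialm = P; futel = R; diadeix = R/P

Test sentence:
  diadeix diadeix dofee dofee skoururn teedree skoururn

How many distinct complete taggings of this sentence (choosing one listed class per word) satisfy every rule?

8

Candidates per position — 1:diadeix {R,P}; 2:diadeix {R,P}; 3:dofee {R,P}; 4:dofee {R,P}; 5:skoururn {N}; 6:teedree {P}; 7:skoururn {N}.
There are 16 candidate sequences in total.
Checking each against the rules leaves 8 sequences.
Count = 8.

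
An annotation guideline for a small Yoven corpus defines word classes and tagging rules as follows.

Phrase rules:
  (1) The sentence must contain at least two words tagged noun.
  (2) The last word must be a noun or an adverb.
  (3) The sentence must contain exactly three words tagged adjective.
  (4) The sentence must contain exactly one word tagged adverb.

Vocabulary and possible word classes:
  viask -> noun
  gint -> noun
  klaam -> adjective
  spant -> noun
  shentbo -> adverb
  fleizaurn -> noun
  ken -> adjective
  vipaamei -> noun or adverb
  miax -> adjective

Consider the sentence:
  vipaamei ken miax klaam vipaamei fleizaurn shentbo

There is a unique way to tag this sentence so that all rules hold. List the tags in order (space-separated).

Candidates per position — 1:vipaamei {noun,adverb}; 2:ken {adjective}; 3:miax {adjective}; 4:klaam {adjective}; 5:vipaamei {noun,adverb}; 6:fleizaurn {noun}; 7:shentbo {adverb}.
At position 1, choosing adverb makes rule 4 impossible to satisfy; hence noun.
At position 5, choosing adverb makes rule 4 impossible to satisfy; hence noun.
That leaves exactly one tagging: noun adjective adjective adjective noun noun adverb.
Verifying each rule — rule 1 ✓; rule 2 ✓; rule 3 ✓; rule 4 ✓.

noun adjective adjective adjective noun noun adverb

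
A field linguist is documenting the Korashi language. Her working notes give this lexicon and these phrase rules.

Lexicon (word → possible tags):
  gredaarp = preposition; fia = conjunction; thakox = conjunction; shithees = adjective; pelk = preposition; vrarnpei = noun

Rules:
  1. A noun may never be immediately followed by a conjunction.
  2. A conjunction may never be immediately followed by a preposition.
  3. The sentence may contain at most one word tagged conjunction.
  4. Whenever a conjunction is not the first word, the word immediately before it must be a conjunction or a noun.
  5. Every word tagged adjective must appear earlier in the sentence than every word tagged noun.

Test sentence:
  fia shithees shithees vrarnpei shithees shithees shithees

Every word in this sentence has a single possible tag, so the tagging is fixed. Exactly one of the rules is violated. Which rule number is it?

5

Fixed tagging: conjunction adjective adjective noun adjective adjective adjective.
Applying the rules: R1 ✓, R2 ✓, R3 ✓, R4 ✓, R5 ✗.
Only rule 5 fails.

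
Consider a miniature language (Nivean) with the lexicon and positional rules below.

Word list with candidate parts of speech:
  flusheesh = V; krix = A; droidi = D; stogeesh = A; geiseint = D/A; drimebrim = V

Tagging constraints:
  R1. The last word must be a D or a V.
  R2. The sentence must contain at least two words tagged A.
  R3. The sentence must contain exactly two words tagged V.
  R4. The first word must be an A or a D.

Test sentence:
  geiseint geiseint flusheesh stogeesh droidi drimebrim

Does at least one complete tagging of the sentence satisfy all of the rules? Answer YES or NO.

Candidates per position — 1:geiseint {D,A}; 2:geiseint {D,A}; 3:flusheesh {V}; 4:stogeesh {A}; 5:droidi {D}; 6:drimebrim {V}.
One satisfying assignment: A A V A D V.
Check: rule 1 holds; rule 2 holds; rule 3 holds; rule 4 holds.

YES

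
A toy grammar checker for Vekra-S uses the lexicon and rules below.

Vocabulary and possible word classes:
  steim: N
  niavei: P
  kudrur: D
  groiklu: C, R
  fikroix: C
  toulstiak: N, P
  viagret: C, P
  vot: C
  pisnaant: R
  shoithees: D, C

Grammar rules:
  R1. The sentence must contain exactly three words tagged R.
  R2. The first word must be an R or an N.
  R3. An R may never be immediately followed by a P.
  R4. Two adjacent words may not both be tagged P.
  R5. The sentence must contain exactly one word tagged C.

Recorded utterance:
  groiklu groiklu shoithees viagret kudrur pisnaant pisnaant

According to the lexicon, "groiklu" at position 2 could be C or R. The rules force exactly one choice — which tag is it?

C

Candidates per position — 1:groiklu {C,R}; 2:groiklu {C,R}; 3:shoithees {D,C}; 4:viagret {C,P}; 5:kudrur {D}; 6:pisnaant {R}; 7:pisnaant {R}.
Position 1: C is ruled out by rule 2; that leaves R.
Position 2: R is ruled out by rule 1; that leaves C.
Position 3: C is ruled out by rule 5; that leaves D.
Position 4: C is ruled out by rule 5; that leaves P.
The only consistent sequence is: R C D P D R R.
Checking: rule 1 holds; rule 2 holds; rule 3 holds; rule 4 holds; rule 5 holds.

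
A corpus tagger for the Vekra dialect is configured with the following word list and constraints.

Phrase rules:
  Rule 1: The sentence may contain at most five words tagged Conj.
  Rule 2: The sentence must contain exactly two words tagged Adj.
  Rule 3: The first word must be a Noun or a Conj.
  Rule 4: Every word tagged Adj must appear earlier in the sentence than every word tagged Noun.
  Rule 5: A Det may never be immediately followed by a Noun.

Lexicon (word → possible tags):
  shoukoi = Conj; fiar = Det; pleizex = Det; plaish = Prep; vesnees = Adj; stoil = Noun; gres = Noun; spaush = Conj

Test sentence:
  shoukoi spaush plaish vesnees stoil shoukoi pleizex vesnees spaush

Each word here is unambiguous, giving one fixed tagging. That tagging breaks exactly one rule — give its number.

4

Fixed tagging: Conj Conj Prep Adj Noun Conj Det Adj Conj.
Rule check: R1 ✓, R2 ✓, R3 ✓, R4 ✗, R5 ✓.
Only rule 4 fails.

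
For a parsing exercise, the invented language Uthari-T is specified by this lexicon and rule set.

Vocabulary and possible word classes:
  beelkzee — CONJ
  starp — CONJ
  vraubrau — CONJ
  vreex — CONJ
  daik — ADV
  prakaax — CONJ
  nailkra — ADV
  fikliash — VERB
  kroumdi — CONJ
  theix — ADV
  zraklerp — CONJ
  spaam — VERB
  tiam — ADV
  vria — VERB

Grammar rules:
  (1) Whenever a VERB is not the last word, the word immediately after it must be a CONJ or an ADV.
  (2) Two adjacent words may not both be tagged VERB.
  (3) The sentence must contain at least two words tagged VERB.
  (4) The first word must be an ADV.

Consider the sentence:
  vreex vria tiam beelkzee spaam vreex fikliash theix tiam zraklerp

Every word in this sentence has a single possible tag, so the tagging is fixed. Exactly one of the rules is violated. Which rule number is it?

Fixed tagging: CONJ VERB ADV CONJ VERB CONJ VERB ADV ADV CONJ.
Rule check: R1 ✓, R2 ✓, R3 ✓, R4 ✗.
Only rule 4 fails.

4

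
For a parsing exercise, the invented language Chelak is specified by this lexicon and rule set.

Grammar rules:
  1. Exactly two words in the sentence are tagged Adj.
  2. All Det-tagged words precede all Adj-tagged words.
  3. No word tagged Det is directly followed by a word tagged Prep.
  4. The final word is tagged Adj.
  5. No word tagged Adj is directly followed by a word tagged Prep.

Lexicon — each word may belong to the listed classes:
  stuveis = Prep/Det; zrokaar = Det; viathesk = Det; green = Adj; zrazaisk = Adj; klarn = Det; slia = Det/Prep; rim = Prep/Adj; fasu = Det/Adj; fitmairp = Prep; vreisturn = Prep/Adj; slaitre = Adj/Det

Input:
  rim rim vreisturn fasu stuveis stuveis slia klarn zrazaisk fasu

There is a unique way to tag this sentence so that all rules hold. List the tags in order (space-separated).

Candidates per position — 1:rim {Prep,Adj}; 2:rim {Prep,Adj}; 3:vreisturn {Prep,Adj}; 4:fasu {Det,Adj}; 5:stuveis {Prep,Det}; 6:stuveis {Prep,Det}; 7:slia {Det,Prep}; 8:klarn {Det}; 9:zrazaisk {Adj}; 10:fasu {Det,Adj}.
Word 1 cannot be Adj — rule 2 would then fail for every completion. It is Prep.
Word 2 cannot be Adj — rule 2 would then fail for every completion. It is Prep.
Word 3 cannot be Adj — rule 2 would then fail for every completion. It is Prep.
Word 4 cannot be Adj — rule 2 would then fail for every completion. It is Det.
Word 5 cannot be Prep — rule 3 would then fail for every completion. It is Det.
Word 6 cannot be Prep — rule 3 would then fail for every completion. It is Det.
Word 7 cannot be Prep — rule 3 would then fail for every completion. It is Det.
Word 10 cannot be Det — rule 1 would then fail for every completion. It is Adj.
The only consistent sequence is: Prep Prep Prep Det Det Det Det Det Adj Adj.
Checking: rule 1 ✓; rule 2 ✓; rule 3 ✓; rule 4 ✓; rule 5 ✓.

Prep Prep Prep Det Det Det Det Det Adj Adj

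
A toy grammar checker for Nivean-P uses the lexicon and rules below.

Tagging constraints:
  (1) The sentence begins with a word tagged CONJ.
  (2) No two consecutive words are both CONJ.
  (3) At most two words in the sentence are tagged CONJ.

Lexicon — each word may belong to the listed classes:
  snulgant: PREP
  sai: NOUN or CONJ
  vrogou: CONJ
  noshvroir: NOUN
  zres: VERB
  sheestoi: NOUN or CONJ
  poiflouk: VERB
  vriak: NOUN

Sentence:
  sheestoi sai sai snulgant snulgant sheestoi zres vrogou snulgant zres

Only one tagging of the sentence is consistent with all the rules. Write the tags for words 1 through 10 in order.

CONJ NOUN NOUN PREP PREP NOUN VERB CONJ PREP VERB

Candidates per position — 1:sheestoi {NOUN,CONJ}; 2:sai {NOUN,CONJ}; 3:sai {NOUN,CONJ}; 4:snulgant {PREP}; 5:snulgant {PREP}; 6:sheestoi {NOUN,CONJ}; 7:zres {VERB}; 8:vrogou {CONJ}; 9:snulgant {PREP}; 10:zres {VERB}.
Position 1: NOUN is ruled out by rule 1; that leaves CONJ.
Position 2: CONJ is ruled out by rule 2; that leaves NOUN.
Position 3: CONJ is ruled out by rule 3; that leaves NOUN.
Position 6: CONJ is ruled out by rule 3; that leaves NOUN.
The unique satisfying tagging is: CONJ NOUN NOUN PREP PREP NOUN VERB CONJ PREP VERB.
Rule-by-rule: rule 1 ✓; rule 2 ✓; rule 3 ✓.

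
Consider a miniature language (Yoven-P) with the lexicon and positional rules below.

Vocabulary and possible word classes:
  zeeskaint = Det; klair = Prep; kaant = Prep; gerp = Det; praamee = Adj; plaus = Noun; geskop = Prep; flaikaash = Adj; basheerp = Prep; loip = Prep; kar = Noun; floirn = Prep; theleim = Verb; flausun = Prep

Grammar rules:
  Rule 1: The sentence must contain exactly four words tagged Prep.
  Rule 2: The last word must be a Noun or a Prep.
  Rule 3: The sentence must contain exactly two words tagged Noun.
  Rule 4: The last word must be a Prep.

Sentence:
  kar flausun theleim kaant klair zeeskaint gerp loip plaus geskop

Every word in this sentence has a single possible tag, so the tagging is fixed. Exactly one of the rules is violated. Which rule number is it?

Fixed tagging: Noun Prep Verb Prep Prep Det Det Prep Noun Prep.
Applying the rules: R1 fails, R2 ok, R3 ok, R4 ok.
Only rule 1 fails.

1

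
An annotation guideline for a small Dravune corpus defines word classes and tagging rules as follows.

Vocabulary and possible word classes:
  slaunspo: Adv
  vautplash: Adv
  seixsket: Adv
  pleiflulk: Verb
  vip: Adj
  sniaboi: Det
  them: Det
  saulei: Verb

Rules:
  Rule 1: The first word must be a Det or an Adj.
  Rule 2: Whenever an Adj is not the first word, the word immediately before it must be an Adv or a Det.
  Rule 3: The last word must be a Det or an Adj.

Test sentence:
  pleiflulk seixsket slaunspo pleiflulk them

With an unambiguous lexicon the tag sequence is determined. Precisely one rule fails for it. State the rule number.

Fixed tagging: Verb Adv Adv Verb Det.
Applying the rules: R1 violated, R2 holds, R3 holds.
Only rule 1 fails.

1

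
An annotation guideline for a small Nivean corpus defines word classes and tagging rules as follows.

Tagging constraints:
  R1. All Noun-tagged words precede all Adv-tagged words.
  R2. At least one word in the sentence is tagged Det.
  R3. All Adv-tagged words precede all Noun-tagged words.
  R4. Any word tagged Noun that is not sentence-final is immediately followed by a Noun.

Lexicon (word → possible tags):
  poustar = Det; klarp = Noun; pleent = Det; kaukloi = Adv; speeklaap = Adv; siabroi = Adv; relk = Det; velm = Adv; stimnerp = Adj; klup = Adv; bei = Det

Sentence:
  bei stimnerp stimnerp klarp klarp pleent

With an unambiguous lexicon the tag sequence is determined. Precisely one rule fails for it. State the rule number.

4

Fixed tagging: Det Adj Adj Noun Noun Det.
Applying the rules: R1 pass, R2 pass, R3 pass, R4 fail.
Only rule 4 fails.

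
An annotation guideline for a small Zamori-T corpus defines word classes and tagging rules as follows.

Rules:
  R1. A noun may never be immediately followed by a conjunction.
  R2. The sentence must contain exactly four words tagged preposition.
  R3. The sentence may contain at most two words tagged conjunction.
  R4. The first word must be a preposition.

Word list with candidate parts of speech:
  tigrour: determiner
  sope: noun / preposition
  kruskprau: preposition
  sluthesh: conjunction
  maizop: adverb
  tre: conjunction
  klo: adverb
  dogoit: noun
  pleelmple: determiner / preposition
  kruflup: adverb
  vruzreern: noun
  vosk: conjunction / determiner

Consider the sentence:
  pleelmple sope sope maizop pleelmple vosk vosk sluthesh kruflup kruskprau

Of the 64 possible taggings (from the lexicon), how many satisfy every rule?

Candidates per position — 1:pleelmple {determiner,preposition}; 2:sope {noun,preposition}; 3:sope {noun,preposition}; 4:maizop {adverb}; 5:pleelmple {determiner,preposition}; 6:vosk {conjunction,determiner}; 7:vosk {conjunction,determiner}; 8:sluthesh {conjunction}; 9:kruflup {adverb}; 10:kruskprau {preposition}.
There are 64 candidate sequences in total.
Checking each against the rules leaves 9 sequences.
Count = 9.

9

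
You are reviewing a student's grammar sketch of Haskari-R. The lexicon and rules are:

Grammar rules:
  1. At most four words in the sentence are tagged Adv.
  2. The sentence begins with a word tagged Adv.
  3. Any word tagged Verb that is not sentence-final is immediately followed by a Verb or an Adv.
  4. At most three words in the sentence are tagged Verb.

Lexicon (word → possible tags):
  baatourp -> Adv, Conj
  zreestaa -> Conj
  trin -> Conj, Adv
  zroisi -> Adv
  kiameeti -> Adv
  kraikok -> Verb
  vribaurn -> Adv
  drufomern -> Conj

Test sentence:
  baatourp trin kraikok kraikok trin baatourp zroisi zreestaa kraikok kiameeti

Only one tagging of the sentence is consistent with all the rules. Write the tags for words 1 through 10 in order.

Candidates per position — 1:baatourp {Adv,Conj}; 2:trin {Conj,Adv}; 3:kraikok {Verb}; 4:kraikok {Verb}; 5:trin {Conj,Adv}; 6:baatourp {Adv,Conj}; 7:zroisi {Adv}; 8:zreestaa {Conj}; 9:kraikok {Verb}; 10:kiameeti {Adv}.
Position 1: Conj is ruled out by rule 2; that leaves Adv.
Position 5: Conj is ruled out by rule 3; that leaves Adv.
Position 6: Adv is ruled out by rule 1; that leaves Conj.
Position 2: Adv is ruled out by rule 1; that leaves Conj.
So the tagging must be: Adv Conj Verb Verb Adv Conj Adv Conj Verb Adv.
Checking: rule 1 ok; rule 2 ok; rule 3 ok; rule 4 ok.

Adv Conj Verb Verb Adv Conj Adv Conj Verb Adv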